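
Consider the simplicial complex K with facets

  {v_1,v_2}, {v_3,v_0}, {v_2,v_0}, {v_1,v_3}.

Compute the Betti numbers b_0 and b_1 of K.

Order the vertices as v_0 < v_1 < v_2 < v_3. Listing each simplex with vertices in this order, K has dimension 1 with simplices:

  0-simplices (4): [v_0], [v_1], [v_2], [v_3]
  1-simplices (4): [v_0,v_2], [v_0,v_3], [v_1,v_2], [v_1,v_3]

Hence C_0 ≅ Z^4, C_1 ≅ Z^4.

Boundary ∂_1: C_1 → C_0 sends each edge [p,q] (with p < q) to q − p. For instance
  ∂[v_1,v_3] = [v_3] − [v_1].
As a 4×4 matrix over Z this has rank 3, with invariant factors (1,1,1).

Now H_k = ker ∂_k / im ∂_{k+1}, so:

  H_0: rank C_0 − rank ∂_1 = 4 − 3 = 1, and the invariant factors of ∂_1 are all 1, so H_0 = Z.
  H_1: rank ker ∂_1 − rank ∂_2 = (4 − 3) − 0 = 1, and there is no ∂_2, so H_1 = Z.

As a check, the Euler characteristic is 4 − 4 = 0, which agrees with 1 − 1 = 0.

Hence the Betti numbers are b_0 = 1, b_1 = 1.

b_0 = 1, b_1 = 1.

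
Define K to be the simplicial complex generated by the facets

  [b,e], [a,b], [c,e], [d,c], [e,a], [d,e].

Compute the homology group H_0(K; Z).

H_0 ≅ Z.

Take the total order a < b < c < d < e on the vertex set. Then K (dimension 1) consists of the simplices:

  0-simplices (5): a, b, c, d, e
  1-simplices (6): ab, ae, be, cd, ce, de

Hence C_0 ≅ Z^5, C_1 ≅ Z^6.

∂_1: C_1 → C_0 maps an edge to its endpoints' difference, ∂[p,q] = q − p. For instance
  ∂ae = e − a.
This gives a 5×6 integer matrix of rank 4; reducing to Smith normal form yields diagonal entries (1,1,1,1).

From H_k ≅ ker(∂_k) / im(∂_{k+1}) we obtain:

  H_0: rank C_0 − rank ∂_1 = 5 − 4 = 1, and the invariant factors of ∂_1 are all 1, so H_0 = Z.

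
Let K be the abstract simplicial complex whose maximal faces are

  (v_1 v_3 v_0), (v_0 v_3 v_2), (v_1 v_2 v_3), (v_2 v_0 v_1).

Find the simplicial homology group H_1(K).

H_1 = 0.

Order the vertices as v_0 < v_1 < v_2 < v_3. Listing each simplex with vertices in this order, K has dimension 2 with simplices:

  0-simplices (4): [v_0], [v_1], [v_2], [v_3]
  1-simplices (6): [v_0,v_1], [v_0,v_2], [v_0,v_3], [v_1,v_2], [v_1,v_3], [v_2,v_3]
  2-simplices (4): [v_0,v_1,v_2], [v_0,v_1,v_3], [v_0,v_2,v_3], [v_1,v_2,v_3]

Hence C_0 ≅ Z^4, C_1 ≅ Z^6, C_2 ≅ Z^4.

The boundary map ∂_1: C_1 → C_0 maps an edge to its endpoints' difference, ∂[p,q] = q − p. For instance
  ∂[v_0,v_2] = [v_2] − [v_0].
The 4×6 boundary matrix has rank 3 and Smith normal form diag(1,1,1).

∂_2: C_2 → C_1 maps a triangle to the signed sum of its edges. For instance
  ∂[v_0,v_1,v_2] = [v_1,v_2] − [v_0,v_2] + [v_0,v_1],
  ∂[v_0,v_1,v_3] = [v_1,v_3] − [v_0,v_3] + [v_0,v_1].
The 6×4 boundary matrix has rank 3 and Smith normal form diag(1,1,1).

Now H_k = ker ∂_k / im ∂_{k+1}, so:

  H_1: rank ker ∂_1 − rank ∂_2 = (6 − 3) − 3 = 0, and the invariant factors of ∂_2 are all 1, so H_1 = 0.

(K is a triangulation of the 2-sphere S^2.)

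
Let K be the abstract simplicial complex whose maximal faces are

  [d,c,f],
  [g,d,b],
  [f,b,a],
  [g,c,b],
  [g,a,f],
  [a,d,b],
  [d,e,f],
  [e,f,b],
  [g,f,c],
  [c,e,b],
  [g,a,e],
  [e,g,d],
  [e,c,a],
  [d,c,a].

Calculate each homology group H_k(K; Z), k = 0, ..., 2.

H_0 ≅ Z,  H_1 ≅ Z^2,  H_2 ≅ Z.

We work with the vertex ordering a < b < c < d < e < f < g. The simplices of K, each written with vertices in increasing order, are:

  0-simplices (7): a, b, c, d, e, f, g
  1-simplices (21): ab, ac, ad, ae, af, ag, bc, bd, be, bf, bg, cd, ce, cf, cg, de, df, dg, ef, eg, fg
  2-simplices (14): abd, abf, acd, ace, aeg, afg, bce, bcg, bdg, bef, cdf, cfg, def, deg

giving chain groups C_0 ≅ Z^7, C_1 ≅ Z^21, C_2 ≅ Z^14.

The boundary map ∂_1: C_1 → C_0 is given by ∂[p,q] = [q] − [p].
This gives a 7×21 integer matrix of rank 6; reducing to Smith normal form yields diagonal entries (1,1,1,1,1,1).

Boundary ∂_2: C_2 → C_1 acts by ∂[p,q,r] = [q,r] − [p,r] + [p,q]. For instance
  ∂afg = fg − ag + af,
  ∂bce = ce − be + bc.
This gives a 21×14 integer matrix of rank 13; reducing to Smith normal form yields diagonal entries (1,1,1,1,1,1,1,1,1,1,1,1,1).

Now H_k = ker ∂_k / im ∂_{k+1}, so:

  H_0: rank C_0 − rank ∂_1 = 7 − 6 = 1, and the invariant factors of ∂_1 are all 1, so H_0 ≅ Z.
  H_1: rank ker ∂_1 − rank ∂_2 = (21 − 6) − 13 = 2, and the invariant factors of ∂_2 are all 1, so H_1 ≅ Z^2.
  H_2: rank ker ∂_2 − rank ∂_3 = (14 − 13) − 0 = 1, and there is no ∂_3, so H_2 ≅ Z.

As a check, the Euler characteristic is 7 − 21 + 14 = 0, which agrees with 1 − 2 + 1 = 0.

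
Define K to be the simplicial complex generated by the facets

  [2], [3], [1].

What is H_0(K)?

H_0 ≅ Z^3.

Fix the vertex order 1 < 2 < 3 and write every simplex with vertices in increasing order. Then dim K = 0 and the simplices of K are:

  0-simplices (3): [1], [2], [3]

so the chain groups are C_0 ≅ Z^3.

Now H_k = ker ∂_k / im ∂_{k+1}, so:

  H_0: rank C_0 − rank ∂_1 = 3 − 0 = 3, and there is no ∂_1, so H_0 ≅ Z^3.

(K is a triangulation of a set of 3 points.)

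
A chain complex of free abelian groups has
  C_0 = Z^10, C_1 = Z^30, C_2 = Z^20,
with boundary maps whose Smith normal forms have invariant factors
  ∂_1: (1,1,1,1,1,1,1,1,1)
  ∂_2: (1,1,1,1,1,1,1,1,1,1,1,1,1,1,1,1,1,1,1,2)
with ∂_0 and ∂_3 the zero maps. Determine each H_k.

H_0: b_0 = 10 − 0 − 9 = 1; torsion from ∂_1 factors > 1: none. So H_0 ≅ Z.
H_1: b_1 = 30 − 9 − 20 = 1; torsion from ∂_2 factors > 1: [2]. So H_1 ≅ Z ⊕ Z_2.
H_2: b_2 = 20 − 20 − 0 = 0; torsion from ∂_3 factors > 1: none. So H_2 ≅ 0.

H_0 ≅ Z,  H_1 ≅ Z ⊕ Z_2,  H_2 = 0.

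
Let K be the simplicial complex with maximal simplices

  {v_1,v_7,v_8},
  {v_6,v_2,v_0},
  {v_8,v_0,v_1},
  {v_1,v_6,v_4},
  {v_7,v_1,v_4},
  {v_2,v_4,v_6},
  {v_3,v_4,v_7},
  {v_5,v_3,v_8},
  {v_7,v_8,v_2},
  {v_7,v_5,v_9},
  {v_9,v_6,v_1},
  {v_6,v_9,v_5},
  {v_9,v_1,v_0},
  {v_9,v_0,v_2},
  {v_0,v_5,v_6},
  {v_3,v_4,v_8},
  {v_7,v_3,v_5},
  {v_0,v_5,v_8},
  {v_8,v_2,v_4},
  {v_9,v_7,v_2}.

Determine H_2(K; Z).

K has 10 vertices, 30 edges, 20 triangles.
rank ∂_2 = 20, rank ∂_3 = 0 ⇒ b_2 = 20 − 20 − 0 = 0. So H_2 = 0.

H_2 ≅ 0.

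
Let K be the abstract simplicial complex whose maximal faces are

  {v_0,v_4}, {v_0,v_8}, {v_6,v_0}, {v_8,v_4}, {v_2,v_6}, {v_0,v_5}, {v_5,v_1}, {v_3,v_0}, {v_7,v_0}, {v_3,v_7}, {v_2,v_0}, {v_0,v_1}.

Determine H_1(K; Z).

H_1 ≅ Z^4.

Order the vertices as v_0 < v_1 < v_2 < v_3 < v_4 < v_5 < v_6 < v_7 < v_8. Listing each simplex with vertices in this order, K has dimension 1 with simplices:

  0-simplices (9): [v_0], [v_1], [v_2], [v_3], [v_4], [v_5], [v_6], [v_7], [v_8]
  1-simplices (12): [v_0,v_1], [v_0,v_2], [v_0,v_3], [v_0,v_4], [v_0,v_5], [v_0,v_6], [v_0,v_7], [v_0,v_8], [v_1,v_5], [v_2,v_6], [v_3,v_7], [v_4,v_8]

giving chain groups C_0 ≅ Z^9, C_1 ≅ Z^12.

∂_1: C_1 → C_0 is given by ∂[p,q] = [q] − [p].
The 9×12 boundary matrix has rank 8 and Smith normal form diag(1,1,1,1,1,1,1,1).

Reading off H_k = ker ∂_k / im ∂_{k+1}:

  H_1: rank ker ∂_1 − rank ∂_2 = (12 − 8) − 0 = 4, and there is no ∂_2, so H_1 = Z^4.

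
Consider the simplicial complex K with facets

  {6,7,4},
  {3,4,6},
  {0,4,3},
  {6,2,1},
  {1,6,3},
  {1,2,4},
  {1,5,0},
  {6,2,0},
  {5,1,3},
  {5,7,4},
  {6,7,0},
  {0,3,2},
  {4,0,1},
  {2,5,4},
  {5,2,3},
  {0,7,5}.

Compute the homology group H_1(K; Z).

We work with the vertex ordering 0 < 1 < 2 < 3 < 4 < 5 < 6 < 7. The simplices of K, each written with vertices in increasing order, are:

  0-simplices (8): [0], [1], [2], [3], [4], [5], [6], [7]
  1-simplices (24): (24 of them)
  2-simplices (16): [0,1,4], [0,1,5], [0,2,3], [0,2,6], [0,3,4], [0,5,7], [0,6,7], [1,2,4], [1,2,6], [1,3,5], [1,3,6], [2,3,5], [2,4,5], [3,4,6], [4,5,7], [4,6,7]

Hence C_0 ≅ Z^8, C_1 ≅ Z^24, C_2 ≅ Z^16.

The boundary map ∂_1: C_1 → C_0 maps an edge to its endpoints' difference, ∂[p,q] = q − p. For instance
  ∂[2,6] = [6] − [2].
As a 8×24 matrix over Z this has rank 7, with invariant factors (1,1,1,1,1,1,1).

Boundary ∂_2: C_2 → C_1 acts by ∂[p,q,r] = [q,r] − [p,r] + [p,q]. For instance
  ∂[4,6,7] = [6,7] − [4,7] + [4,6],
  ∂[1,3,6] = [3,6] − [1,6] + [1,3].
This gives a 24×16 integer matrix of rank 15; reducing to Smith normal form yields diagonal entries (1,1,1,1,1,1,1,1,1,1,1,1,1,1,1).

Reading off H_k = ker ∂_k / im ∂_{k+1}:

  H_1: rank ker ∂_1 − rank ∂_2 = (24 − 7) − 15 = 2, and the invariant factors of ∂_2 are all 1, so H_1 ≅ Z^2.

(K is a triangulation of the torus T^2.)

H_1 = Z^2.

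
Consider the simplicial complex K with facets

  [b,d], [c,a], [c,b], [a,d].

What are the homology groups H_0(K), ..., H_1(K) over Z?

H_0 = Z,  H_1 = Z.

Order the vertices as a < b < c < d. Listing each simplex with vertices in this order, K has dimension 1 with simplices:

  0-simplices (4): a, b, c, d
  1-simplices (4): ac, ad, bc, bd

Hence C_0 ≅ Z^4, C_1 ≅ Z^4.

The boundary map ∂_1: C_1 → C_0 maps an edge to its endpoints' difference, ∂[p,q] = q − p.
The resulting 4×4 matrix has rank 3, and its Smith normal form has invariant factors (1,1,1).

From H_k ≅ ker(∂_k) / im(∂_{k+1}) we obtain:

  H_0: rank C_0 − rank ∂_1 = 4 − 3 = 1, and the invariant factors of ∂_1 are all 1, so H_0 ≅ Z.
  H_1: rank ker ∂_1 − rank ∂_2 = (4 − 3) − 0 = 1, and there is no ∂_2, so H_1 ≅ Z.

(K is a triangulation of the circle S^1.)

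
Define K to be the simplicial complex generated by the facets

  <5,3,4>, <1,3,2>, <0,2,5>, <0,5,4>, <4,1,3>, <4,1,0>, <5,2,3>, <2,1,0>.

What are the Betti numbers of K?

b_0 = 1, b_1 = 0, b_2 = 1.

Fix the vertex order 0 < 1 < 2 < 3 < 4 < 5 and write every simplex with vertices in increasing order. Then dim K = 2 and the simplices of K are:

  0-simplices (6): [0], [1], [2], [3], [4], [5]
  1-simplices (12): [0,1], [0,2], [0,4], [0,5], [1,2], [1,3], [1,4], [2,3], [2,5], [3,4], [3,5], [4,5]
  2-simplices (8): [0,1,2], [0,1,4], [0,2,5], [0,4,5], [1,2,3], [1,3,4], [2,3,5], [3,4,5]

Hence C_0 ≅ Z^6, C_1 ≅ Z^12, C_2 ≅ Z^8.

∂_1: C_1 → C_0 sends each edge [p,q] (with p < q) to q − p.
The 6×12 boundary matrix has rank 5 and Smith normal form diag(1,1,1,1,1).

Boundary ∂_2: C_2 → C_1 sends each 2-simplex [p,q,r] to [q,r] − [p,r] + [p,q]. For instance
  ∂[2,3,5] = [3,5] − [2,5] + [2,3],
  ∂[1,3,4] = [3,4] − [1,4] + [1,3].
The resulting 12×8 matrix has rank 7, and its Smith normal form has invariant factors (1,1,1,1,1,1,1).

Reading off H_k = ker ∂_k / im ∂_{k+1}:

  H_0: rank C_0 − rank ∂_1 = 6 − 5 = 1, and the invariant factors of ∂_1 are all 1, so H_0 = Z.
  H_1: rank ker ∂_1 − rank ∂_2 = (12 − 5) − 7 = 0, and the invariant factors of ∂_2 are all 1, so H_1 = 0.
  H_2: rank ker ∂_2 − rank ∂_3 = (8 − 7) − 0 = 1, and there is no ∂_3, so H_2 = Z.

Hence the Betti numbers are b_0 = 1, b_1 = 0, b_2 = 1.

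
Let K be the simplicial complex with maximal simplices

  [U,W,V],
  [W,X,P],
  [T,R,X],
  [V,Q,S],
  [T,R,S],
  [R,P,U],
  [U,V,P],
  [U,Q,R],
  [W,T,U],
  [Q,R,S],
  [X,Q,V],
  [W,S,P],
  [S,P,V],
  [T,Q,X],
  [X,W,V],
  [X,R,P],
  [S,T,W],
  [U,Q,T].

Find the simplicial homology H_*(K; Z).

Order the vertices as P < Q < R < S < T < U < V < W < X. Listing each simplex with vertices in this order, K has dimension 2 with simplices:

  0-simplices (9): P, Q, R, S, T, U, V, W, X
  1-simplices (27): PR, PS, PU, PV, PW, PX, QR, QS, QT, QU, QV, QX, RS, RT, RU, RX, ST, SV, SW, TU, TW, TX, UV, UW, VW, VX, WX
  2-simplices (18): PRU, PRX, PSV, PSW, PUV, PWX, QRS, QRU, QSV, QTU, QTX, QVX, RST, RTX, STW, TUW, UVW, VWX

so the chain groups are C_0 ≅ Z^9, C_1 ≅ Z^27, C_2 ≅ Z^18.

Boundary ∂_1: C_1 → C_0 is given by ∂[p,q] = [q] − [p].
The resulting 9×27 matrix has rank 8, and its Smith normal form has invariant factors (1,1,1,1,1,1,1,1).

∂_2: C_2 → C_1 maps a triangle to the signed sum of its edges. For instance
  ∂UVW = VW − UW + UV,
  ∂RTX = TX − RX + RT.
This gives a 27×18 integer matrix of rank 18; reducing to Smith normal form yields diagonal entries (1,1,1,1,1,1,1,1,1,1,1,1,1,1,1,1,1,2).

From H_k ≅ ker(∂_k) / im(∂_{k+1}) we obtain:

  H_0: rank C_0 − rank ∂_1 = 9 − 8 = 1, and the invariant factors of ∂_1 are all 1, so H_0 ≅ Z.
  H_1: rank ker ∂_1 − rank ∂_2 = (27 − 8) − 18 = 1, and ∂_2 has invariant factor 2 > 1, so H_1 ≅ Z ⊕ Z/2.
  H_2: rank ker ∂_2 − rank ∂_3 = (18 − 18) − 0 = 0, and there is no ∂_3, so H_2 ≅ 0.

H_0 ≅ Z,  H_1 ≅ Z ⊕ Z/2,  H_2 = 0.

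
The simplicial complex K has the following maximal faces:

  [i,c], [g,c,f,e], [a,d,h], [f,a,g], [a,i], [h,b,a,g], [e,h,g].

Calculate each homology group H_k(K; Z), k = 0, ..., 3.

H_0 = Z,  H_1 = Z,  H_2 = 0,  H_3 = 0.

Take the total order a < b < c < d < e < f < g < h < i on the vertex set. Then K (dimension 3) consists of the simplices:

  0-simplices (9): a, b, c, d, e, f, g, h, i
  1-simplices (18): ab, ad, af, ag, ah, ai, bg, bh, ce, cf, cg, ci, dh, ef, eg, eh, fg, gh
  2-simplices (11): abg, abh, adh, afg, agh, bgh, cef, ceg, cfg, efg, egh
  3-simplices (2): abgh, cefg

so the chain groups are C_0 ≅ Z^9, C_1 ≅ Z^18, C_2 ≅ Z^11, C_3 ≅ Z^2.

Boundary ∂_1: C_1 → C_0 maps an edge to its endpoints' difference, ∂[p,q] = q − p. For instance
  ∂eg = g − e.
As a 9×18 matrix over Z this has rank 8, with invariant factors (1,1,1,1,1,1,1,1).

The boundary map ∂_2: C_2 → C_1 maps a triangle to the signed sum of its edges. For instance
  ∂efg = fg − eg + ef,
  ∂abg = bg − ag + ab.
The 18×11 boundary matrix has rank 9 and Smith normal form diag(1,1,1,1,1,1,1,1,1).

The boundary map ∂_3: C_3 → C_2 sends each 3-simplex σ to the alternating sum Σ_i (−1)^i (σ with its i-th vertex removed). For instance
  ∂cefg = efg − cfg + ceg − cef,
  ∂abgh = bgh − agh + abh − abg.
The 11×2 boundary matrix has rank 2 and Smith normal form diag(1,1).

Now H_k = ker ∂_k / im ∂_{k+1}, so:

  H_0: rank C_0 − rank ∂_1 = 9 − 8 = 1, and the invariant factors of ∂_1 are all 1, so H_0 = Z.
  H_1: rank ker ∂_1 − rank ∂_2 = (18 − 8) − 9 = 1, and the invariant factors of ∂_2 are all 1, so H_1 = Z.
  H_2: rank ker ∂_2 − rank ∂_3 = (11 − 9) − 2 = 0, and the invariant factors of ∂_3 are all 1, so H_2 = 0.
  H_3: rank ker ∂_3 − rank ∂_4 = (2 − 2) − 0 = 0, and there is no ∂_4, so H_3 = 0.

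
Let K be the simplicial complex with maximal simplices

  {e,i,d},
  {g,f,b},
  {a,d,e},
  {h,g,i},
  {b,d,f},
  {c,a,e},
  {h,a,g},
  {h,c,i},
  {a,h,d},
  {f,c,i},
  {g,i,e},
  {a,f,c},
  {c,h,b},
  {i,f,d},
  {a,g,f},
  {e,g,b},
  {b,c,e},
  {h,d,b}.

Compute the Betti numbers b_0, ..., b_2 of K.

b_0 = 1, b_1 = 2, b_2 = 1.

Order the vertices as a < b < c < d < e < f < g < h < i. Listing each simplex with vertices in this order, K has dimension 2 with simplices:

  0-simplices (9): a, b, c, d, e, f, g, h, i
  1-simplices (27): ac, ad, ae, af, ag, ah, bc, bd, be, bf, bg, bh, ce, cf, ch, ci, de, df, dh, di, eg, ei, fg, fi, gh, gi, hi
  2-simplices (18): ace, acf, ade, adh, afg, agh, bce, bch, bdf, bdh, beg, bfg, cfi, chi, dei, dfi, egi, ghi

giving chain groups C_0 ≅ Z^9, C_1 ≅ Z^27, C_2 ≅ Z^18.

∂_1: C_1 → C_0 is given by ∂[p,q] = [q] − [p].
The resulting 9×27 matrix has rank 8, and its Smith normal form has invariant factors (1,1,1,1,1,1,1,1).

The boundary map ∂_2: C_2 → C_1 acts by ∂[p,q,r] = [q,r] − [p,r] + [p,q]. For instance
  ∂dfi = fi − di + df,
  ∂egi = gi − ei + eg.
The resulting 27×18 matrix has rank 17, and its Smith normal form has invariant factors (1,1,1,1,1,1,1,1,1,1,1,1,1,1,1,1,1).

Reading off H_k = ker ∂_k / im ∂_{k+1}:

  H_0: rank C_0 − rank ∂_1 = 9 − 8 = 1, and the invariant factors of ∂_1 are all 1, so H_0 ≅ Z.
  H_1: rank ker ∂_1 − rank ∂_2 = (27 − 8) − 17 = 2, and the invariant factors of ∂_2 are all 1, so H_1 ≅ Z^2.
  H_2: rank ker ∂_2 − rank ∂_3 = (18 − 17) − 0 = 1, and there is no ∂_3, so H_2 ≅ Z.

Hence the Betti numbers are b_0 = 1, b_1 = 2, b_2 = 1.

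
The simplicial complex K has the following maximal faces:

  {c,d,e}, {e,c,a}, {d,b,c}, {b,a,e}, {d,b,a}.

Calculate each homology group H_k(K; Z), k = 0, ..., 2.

H_0 = Z,  H_1 = Z,  H_2 = 0.

Fix the vertex order a < b < c < d < e and write every simplex with vertices in increasing order. Then dim K = 2 and the simplices of K are:

  0-simplices (5): a, b, c, d, e
  1-simplices (10): ab, ac, ad, ae, bc, bd, be, cd, ce, de
  2-simplices (5): abd, abe, ace, bcd, cde

so the chain groups are C_0 ≅ Z^5, C_1 ≅ Z^10, C_2 ≅ Z^5.

∂_1: C_1 → C_0 maps an edge to its endpoints' difference, ∂[p,q] = q − p. For instance
  ∂ab = b − a.
As a 5×10 matrix over Z this has rank 4, with invariant factors (1,1,1,1).

∂_2: C_2 → C_1 acts by ∂[p,q,r] = [q,r] − [p,r] + [p,q]. For instance
  ∂cde = de − ce + cd,
  ∂abe = be − ae + ab.
The 10×5 boundary matrix has rank 5 and Smith normal form diag(1,1,1,1,1).

Now H_k = ker ∂_k / im ∂_{k+1}, so:

  H_0: rank C_0 − rank ∂_1 = 5 − 4 = 1, and the invariant factors of ∂_1 are all 1, so H_0 = Z.
  H_1: rank ker ∂_1 − rank ∂_2 = (10 − 4) − 5 = 1, and the invariant factors of ∂_2 are all 1, so H_1 = Z.
  H_2: rank ker ∂_2 − rank ∂_3 = (5 − 5) − 0 = 0, and there is no ∂_3, so H_2 = 0.

As a check, the Euler characteristic is 5 − 10 + 5 = 0, which agrees with 1 − 1 + 0 = 0.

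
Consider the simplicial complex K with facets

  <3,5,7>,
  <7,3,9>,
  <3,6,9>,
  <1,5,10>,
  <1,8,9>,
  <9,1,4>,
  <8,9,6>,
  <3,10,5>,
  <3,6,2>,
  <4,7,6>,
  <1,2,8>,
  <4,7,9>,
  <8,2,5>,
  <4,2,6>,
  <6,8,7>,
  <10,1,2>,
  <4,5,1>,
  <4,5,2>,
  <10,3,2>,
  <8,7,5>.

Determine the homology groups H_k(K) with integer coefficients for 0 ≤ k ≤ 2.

K has 10 vertices, 30 edges, 20 triangles.
rank ∂_0 = 0, rank ∂_1 = 9 ⇒ b_0 = 10 − 0 − 9 = 1; all invariant factors of ∂_1 are 1 so no torsion. So H_0 ≅ Z.
rank ∂_1 = 9, rank ∂_2 = 20 ⇒ b_1 = 30 − 9 − 20 = 1; ∂_2 has invariant factor(s) [2] giving torsion. So H_1 ≅ Z ⊕ Z/2.
rank ∂_2 = 20, rank ∂_3 = 0 ⇒ b_2 = 20 − 20 − 0 = 0. So H_2 ≅ 0.

H_0 ≅ Z,  H_1 ≅ Z ⊕ Z/2,  H_2 = 0.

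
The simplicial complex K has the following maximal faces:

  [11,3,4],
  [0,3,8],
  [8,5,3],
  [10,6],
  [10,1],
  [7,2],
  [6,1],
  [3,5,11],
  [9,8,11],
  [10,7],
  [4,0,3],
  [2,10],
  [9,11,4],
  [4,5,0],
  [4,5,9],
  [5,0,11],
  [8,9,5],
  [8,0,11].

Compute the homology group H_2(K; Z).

K has 12 vertices, 24 edges, 12 triangles.
rank ∂_2 = 12, rank ∂_3 = 0 ⇒ b_2 = 12 − 12 − 0 = 0. So H_2 ≅ 0.

H_2 ≅ 0.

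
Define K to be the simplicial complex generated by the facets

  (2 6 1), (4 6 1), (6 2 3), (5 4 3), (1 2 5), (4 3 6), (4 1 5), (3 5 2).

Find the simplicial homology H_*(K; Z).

Take the total order 1 < 2 < 3 < 4 < 5 < 6 on the vertex set. Then K (dimension 2) consists of the simplices:

  0-simplices (6): [1], [2], [3], [4], [5], [6]
  1-simplices (12): [1,2], [1,4], [1,5], [1,6], [2,3], [2,5], [2,6], [3,4], [3,5], [3,6], [4,5], [4,6]
  2-simplices (8): [1,2,5], [1,2,6], [1,4,5], [1,4,6], [2,3,5], [2,3,6], [3,4,5], [3,4,6]

Hence C_0 ≅ Z^6, C_1 ≅ Z^12, C_2 ≅ Z^8.

Boundary ∂_1: C_1 → C_0 sends each edge [p,q] (with p < q) to q − p. For instance
  ∂[1,5] = [5] − [1].
This gives a 6×12 integer matrix of rank 5; reducing to Smith normal form yields diagonal entries (1,1,1,1,1).

∂_2: C_2 → C_1 maps a triangle to the signed sum of its edges. For instance
  ∂[1,4,6] = [4,6] − [1,6] + [1,4],
  ∂[1,2,5] = [2,5] − [1,5] + [1,2].
As a 12×8 matrix over Z this has rank 7, with invariant factors (1,1,1,1,1,1,1).

Computing H_k = (kernel of ∂_k) / (image of ∂_{k+1}):

  H_0: rank C_0 − rank ∂_1 = 6 − 5 = 1, and the invariant factors of ∂_1 are all 1, so H_0 ≅ Z.
  H_1: rank ker ∂_1 − rank ∂_2 = (12 − 5) − 7 = 0, and the invariant factors of ∂_2 are all 1, so H_1 ≅ 0.
  H_2: rank ker ∂_2 − rank ∂_3 = (8 − 7) − 0 = 1, and there is no ∂_3, so H_2 ≅ Z.

As a check, the Euler characteristic is 6 − 12 + 8 = 2, which agrees with 1 − 0 + 1 = 2.
(K is a triangulation of the 2-sphere S^2.)

H_0 = Z,  H_1 = 0,  H_2 = Z.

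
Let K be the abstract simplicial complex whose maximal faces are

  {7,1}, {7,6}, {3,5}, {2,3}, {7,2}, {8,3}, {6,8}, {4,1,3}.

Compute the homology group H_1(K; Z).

Order the vertices as 1 < 2 < 3 < 4 < 5 < 6 < 7 < 8. Listing each simplex with vertices in this order, K has dimension 2 with simplices:

  0-simplices (8): [1], [2], [3], [4], [5], [6], [7], [8]
  1-simplices (10): [1,3], [1,4], [1,7], [2,3], [2,7], [3,4], [3,5], [3,8], [6,7], [6,8]
  2-simplices (1): [1,3,4]

giving chain groups C_0 ≅ Z^8, C_1 ≅ Z^10, C_2 ≅ Z^1.

∂_1: C_1 → C_0 sends each edge [p,q] (with p < q) to q − p. For instance
  ∂[3,8] = [8] − [3].
This gives a 8×10 integer matrix of rank 7; reducing to Smith normal form yields diagonal entries (1,1,1,1,1,1,1).

The boundary map ∂_2: C_2 → C_1 acts by ∂[p,q,r] = [q,r] − [p,r] + [p,q]. For instance
  ∂[1,3,4] = [3,4] − [1,4] + [1,3].
The resulting 10×1 matrix has rank 1, and its Smith normal form has invariant factors (1).

From H_k ≅ ker(∂_k) / im(∂_{k+1}) we obtain:

  H_1: rank ker ∂_1 − rank ∂_2 = (10 − 7) − 1 = 2, and the invariant factors of ∂_2 are all 1, so H_1 = Z^2.

H_1 ≅ Z^2.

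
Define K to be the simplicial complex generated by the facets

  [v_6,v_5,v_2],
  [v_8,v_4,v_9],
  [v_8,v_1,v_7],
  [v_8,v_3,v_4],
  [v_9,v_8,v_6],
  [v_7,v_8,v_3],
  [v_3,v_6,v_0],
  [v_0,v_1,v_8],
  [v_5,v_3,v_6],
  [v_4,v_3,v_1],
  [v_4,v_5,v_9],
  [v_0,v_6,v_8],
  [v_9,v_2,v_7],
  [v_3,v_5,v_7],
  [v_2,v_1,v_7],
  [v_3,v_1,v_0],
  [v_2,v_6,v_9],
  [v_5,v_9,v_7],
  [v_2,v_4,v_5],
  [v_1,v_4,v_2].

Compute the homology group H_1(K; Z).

Fix the vertex order v_0 < v_1 < v_2 < v_3 < v_4 < v_5 < v_6 < v_7 < v_8 < v_9 and write every simplex with vertices in increasing order. Then dim K = 2 and the simplices of K are:

  0-simplices (10): [v_0], [v_1], [v_2], [v_3], [v_4], [v_5], [v_6], [v_7], [v_8], [v_9]
  1-simplices (30): (30 of them)
  2-simplices (20): (20 of them)

Hence C_0 ≅ Z^10, C_1 ≅ Z^30, C_2 ≅ Z^20.

The boundary map ∂_1: C_1 → C_0 is given by ∂[p,q] = [q] − [p]. For instance
  ∂[v_7,v_8] = [v_8] − [v_7].
This gives a 10×30 integer matrix of rank 9; reducing to Smith normal form yields diagonal entries (1,1,1,1,1,1,1,1,1).

The boundary map ∂_2: C_2 → C_1 acts by ∂[p,q,r] = [q,r] − [p,r] + [p,q]. For instance
  ∂[v_2,v_7,v_9] = [v_7,v_9] − [v_2,v_9] + [v_2,v_7],
  ∂[v_3,v_5,v_7] = [v_5,v_7] − [v_3,v_7] + [v_3,v_5].
As a 30×20 matrix over Z this has rank 20, with invariant factors (1,1,1,1,1,1,1,1,1,1,1,1,1,1,1,1,1,1,1,2).

Reading off H_k = ker ∂_k / im ∂_{k+1}:

  H_1: rank ker ∂_1 − rank ∂_2 = (30 − 9) − 20 = 1, and ∂_2 has invariant factor 2 > 1, so H_1 = Z ⊕ Z/2Z.

H_1 ≅ Z ⊕ Z/2Z.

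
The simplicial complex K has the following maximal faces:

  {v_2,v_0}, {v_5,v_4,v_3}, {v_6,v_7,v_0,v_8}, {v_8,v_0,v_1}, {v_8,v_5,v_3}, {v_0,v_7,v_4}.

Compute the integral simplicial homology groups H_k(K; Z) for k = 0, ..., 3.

K has 9 vertices, 16 edges, 8 triangles, 1 3-simplex.
rank ∂_0 = 0, rank ∂_1 = 8 ⇒ b_0 = 9 − 0 − 8 = 1; all invariant factors of ∂_1 are 1 so no torsion. So H_0 = Z.
rank ∂_1 = 8, rank ∂_2 = 7 ⇒ b_1 = 16 − 8 − 7 = 1; all invariant factors of ∂_2 are 1 so no torsion. So H_1 = Z.
rank ∂_2 = 7, rank ∂_3 = 1 ⇒ b_2 = 8 − 7 − 1 = 0; all invariant factors of ∂_3 are 1 so no torsion. So H_2 = 0.
rank ∂_3 = 1, rank ∂_4 = 0 ⇒ b_3 = 1 − 1 − 0 = 0. So H_3 = 0.

H_0 ≅ Z,  H_1 ≅ Z,  H_2 = 0,  H_3 = 0.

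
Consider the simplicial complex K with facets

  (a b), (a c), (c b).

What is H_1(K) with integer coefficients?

H_1 = Z.

Order the vertices as a < b < c. Listing each simplex with vertices in this order, K has dimension 1 with simplices:

  0-simplices (3): a, b, c
  1-simplices (3): ab, ac, bc

so the chain groups are C_0 ≅ Z^3, C_1 ≅ Z^3.

Boundary ∂_1: C_1 → C_0 sends each edge [p,q] (with p < q) to q − p. For instance
  ∂ac = c − a.
The 3×3 boundary matrix has rank 2 and Smith normal form diag(1,1).

Now H_k = ker ∂_k / im ∂_{k+1}, so:

  H_1: rank ker ∂_1 − rank ∂_2 = (3 − 2) − 0 = 1, and there is no ∂_2, so H_1 = Z.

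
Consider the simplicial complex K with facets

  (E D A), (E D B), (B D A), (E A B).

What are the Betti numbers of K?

b_0 = 1, b_1 = 0, b_2 = 1.

We work with the vertex ordering A < B < D < E. The simplices of K, each written with vertices in increasing order, are:

  0-simplices (4): A, B, D, E
  1-simplices (6): AB, AD, AE, BD, BE, DE
  2-simplices (4): ABD, ABE, ADE, BDE

so the chain groups are C_0 ≅ Z^4, C_1 ≅ Z^6, C_2 ≅ Z^4.

The boundary map ∂_1: C_1 → C_0 maps an edge to its endpoints' difference, ∂[p,q] = q − p. For instance
  ∂BD = D − B.
The 4×6 boundary matrix has rank 3 and Smith normal form diag(1,1,1).

∂_2: C_2 → C_1 maps a triangle to the signed sum of its edges. For instance
  ∂ABD = BD − AD + AB,
  ∂BDE = DE − BE + BD.
The resulting 6×4 matrix has rank 3, and its Smith normal form has invariant factors (1,1,1).

Computing H_k = (kernel of ∂_k) / (image of ∂_{k+1}):

  H_0: rank C_0 − rank ∂_1 = 4 − 3 = 1, and the invariant factors of ∂_1 are all 1, so H_0 = Z.
  H_1: rank ker ∂_1 − rank ∂_2 = (6 − 3) − 3 = 0, and the invariant factors of ∂_2 are all 1, so H_1 = 0.
  H_2: rank ker ∂_2 − rank ∂_3 = (4 − 3) − 0 = 1, and there is no ∂_3, so H_2 = Z.

Hence the Betti numbers are b_0 = 1, b_1 = 0, b_2 = 1.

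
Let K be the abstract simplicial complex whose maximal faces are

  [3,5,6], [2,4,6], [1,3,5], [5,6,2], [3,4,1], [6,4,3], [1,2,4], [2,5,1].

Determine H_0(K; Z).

H_0 = Z.

K has 6 vertices, 12 edges, 8 triangles.
rank ∂_0 = 0, rank ∂_1 = 5 ⇒ b_0 = 6 − 0 − 5 = 1; all invariant factors of ∂_1 are 1 so no torsion. So H_0 ≅ Z.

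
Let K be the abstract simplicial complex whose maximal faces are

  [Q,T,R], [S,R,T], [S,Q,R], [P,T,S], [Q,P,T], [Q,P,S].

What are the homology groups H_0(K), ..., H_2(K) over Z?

H_0 ≅ Z,  H_1 = 0,  H_2 ≅ Z.

Order the vertices as P < Q < R < S < T. Listing each simplex with vertices in this order, K has dimension 2 with simplices:

  0-simplices (5): P, Q, R, S, T
  1-simplices (9): PQ, PS, PT, QR, QS, QT, RS, RT, ST
  2-simplices (6): PQS, PQT, PST, QRS, QRT, RST

giving chain groups C_0 ≅ Z^5, C_1 ≅ Z^9, C_2 ≅ Z^6.

∂_1: C_1 → C_0 sends each edge [p,q] (with p < q) to q − p. For instance
  ∂QT = T − Q.
This gives a 5×9 integer matrix of rank 4; reducing to Smith normal form yields diagonal entries (1,1,1,1).

∂_2: C_2 → C_1 acts by ∂[p,q,r] = [q,r] − [p,r] + [p,q]. For instance
  ∂PST = ST − PT + PS,
  ∂QRS = RS − QS + QR.
The resulting 9×6 matrix has rank 5, and its Smith normal form has invariant factors (1,1,1,1,1).

Reading off H_k = ker ∂_k / im ∂_{k+1}:

  H_0: rank C_0 − rank ∂_1 = 5 − 4 = 1, and the invariant factors of ∂_1 are all 1, so H_0 = Z.
  H_1: rank ker ∂_1 − rank ∂_2 = (9 − 4) − 5 = 0, and the invariant factors of ∂_2 are all 1, so H_1 = 0.
  H_2: rank ker ∂_2 − rank ∂_3 = (6 − 5) − 0 = 1, and there is no ∂_3, so H_2 = Z.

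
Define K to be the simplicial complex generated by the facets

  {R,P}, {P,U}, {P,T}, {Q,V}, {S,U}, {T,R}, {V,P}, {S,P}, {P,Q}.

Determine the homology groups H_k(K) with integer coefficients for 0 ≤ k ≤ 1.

We work with the vertex ordering P < Q < R < S < T < U < V. The simplices of K, each written with vertices in increasing order, are:

  0-simplices (7): P, Q, R, S, T, U, V
  1-simplices (9): PQ, PR, PS, PT, PU, PV, QV, RT, SU

Hence C_0 ≅ Z^7, C_1 ≅ Z^9.

Boundary ∂_1: C_1 → C_0 is given by ∂[p,q] = [q] − [p].
This gives a 7×9 integer matrix of rank 6; reducing to Smith normal form yields diagonal entries (1,1,1,1,1,1).

Computing H_k = (kernel of ∂_k) / (image of ∂_{k+1}):

  H_0: rank C_0 − rank ∂_1 = 7 − 6 = 1, and the invariant factors of ∂_1 are all 1, so H_0 ≅ Z.
  H_1: rank ker ∂_1 − rank ∂_2 = (9 − 6) − 0 = 3, and there is no ∂_2, so H_1 ≅ Z^3.

As a check, the Euler characteristic is 7 − 9 = -2, which agrees with 1 − 3 = -2.
(K is a triangulation of a wedge of 3 circles.)

H_0 ≅ Z,  H_1 ≅ Z^3.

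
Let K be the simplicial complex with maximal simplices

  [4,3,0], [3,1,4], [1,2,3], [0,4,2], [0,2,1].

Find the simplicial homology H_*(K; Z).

H_0 = Z,  H_1 = Z,  H_2 = 0.

Fix the vertex order 0 < 1 < 2 < 3 < 4 and write every simplex with vertices in increasing order. Then dim K = 2 and the simplices of K are:

  0-simplices (5): [0], [1], [2], [3], [4]
  1-simplices (10): [0,1], [0,2], [0,3], [0,4], [1,2], [1,3], [1,4], [2,3], [2,4], [3,4]
  2-simplices (5): [0,1,2], [0,2,4], [0,3,4], [1,2,3], [1,3,4]

so the chain groups are C_0 ≅ Z^5, C_1 ≅ Z^10, C_2 ≅ Z^5.

The boundary map ∂_1: C_1 → C_0 sends each edge [p,q] (with p < q) to q − p.
This gives a 5×10 integer matrix of rank 4; reducing to Smith normal form yields diagonal entries (1,1,1,1).

The boundary map ∂_2: C_2 → C_1 sends each 2-simplex [p,q,r] to [q,r] − [p,r] + [p,q]. For instance
  ∂[1,3,4] = [3,4] − [1,4] + [1,3],
  ∂[0,3,4] = [3,4] − [0,4] + [0,3].
The 10×5 boundary matrix has rank 5 and Smith normal form diag(1,1,1,1,1).

Reading off H_k = ker ∂_k / im ∂_{k+1}:

  H_0: rank C_0 − rank ∂_1 = 5 − 4 = 1, and the invariant factors of ∂_1 are all 1, so H_0 ≅ Z.
  H_1: rank ker ∂_1 − rank ∂_2 = (10 − 4) − 5 = 1, and the invariant factors of ∂_2 are all 1, so H_1 ≅ Z.
  H_2: rank ker ∂_2 − rank ∂_3 = (5 − 5) − 0 = 0, and there is no ∂_3, so H_2 ≅ 0.

As a check, the Euler characteristic is 5 − 10 + 5 = 0, which agrees with 1 − 1 + 0 = 0.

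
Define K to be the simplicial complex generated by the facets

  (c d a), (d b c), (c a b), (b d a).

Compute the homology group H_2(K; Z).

H_2 = Z.

K has 4 vertices, 6 edges, 4 triangles.
rank ∂_2 = 3, rank ∂_3 = 0 ⇒ b_2 = 4 − 3 − 0 = 1. So H_2 ≅ Z.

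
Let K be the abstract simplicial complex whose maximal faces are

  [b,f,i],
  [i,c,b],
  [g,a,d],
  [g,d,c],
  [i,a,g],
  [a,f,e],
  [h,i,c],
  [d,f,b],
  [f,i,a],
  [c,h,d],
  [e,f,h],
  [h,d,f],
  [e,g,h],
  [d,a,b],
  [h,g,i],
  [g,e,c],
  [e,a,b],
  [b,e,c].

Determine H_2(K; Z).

We work with the vertex ordering a < b < c < d < e < f < g < h < i. The simplices of K, each written with vertices in increasing order, are:

  0-simplices (9): a, b, c, d, e, f, g, h, i
  1-simplices (27): ab, ad, ae, af, ag, ai, bc, bd, be, bf, bi, cd, ce, cg, ch, ci, df, dg, dh, ef, eg, eh, fh, fi, gh, gi, hi
  2-simplices (18): abd, abe, adg, aef, afi, agi, bce, bci, bdf, bfi, cdg, cdh, ceg, chi, dfh, efh, egh, ghi

giving chain groups C_0 ≅ Z^9, C_1 ≅ Z^27, C_2 ≅ Z^18.

Boundary ∂_1: C_1 → C_0 is given by ∂[p,q] = [q] − [p]. For instance
  ∂fi = i − f.
As a 9×27 matrix over Z this has rank 8, with invariant factors (1,1,1,1,1,1,1,1).

Boundary ∂_2: C_2 → C_1 sends each 2-simplex [p,q,r] to [q,r] − [p,r] + [p,q]. For instance
  ∂bdf = df − bf + bd,
  ∂adg = dg − ag + ad.
The resulting 27×18 matrix has rank 18, and its Smith normal form has invariant factors (1,1,1,1,1,1,1,1,1,1,1,1,1,1,1,1,1,2).

From H_k ≅ ker(∂_k) / im(∂_{k+1}) we obtain:

  H_2: rank ker ∂_2 − rank ∂_3 = (18 − 18) − 0 = 0, and there is no ∂_3, so H_2 ≅ 0.

(K is a triangulation of the Klein bottle.)

H_2 = 0.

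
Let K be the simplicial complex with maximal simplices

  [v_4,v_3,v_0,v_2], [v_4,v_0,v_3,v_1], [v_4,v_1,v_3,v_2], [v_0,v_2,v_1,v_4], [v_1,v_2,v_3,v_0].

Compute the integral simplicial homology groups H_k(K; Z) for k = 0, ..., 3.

H_0 = Z,  H_1 = 0,  H_2 = 0,  H_3 = Z.

K has 5 vertices, 10 edges, 10 triangles, 5 3-simplices.
rank ∂_0 = 0, rank ∂_1 = 4 ⇒ b_0 = 5 − 0 − 4 = 1; all invariant factors of ∂_1 are 1 so no torsion. So H_0 ≅ Z.
rank ∂_1 = 4, rank ∂_2 = 6 ⇒ b_1 = 10 − 4 − 6 = 0; all invariant factors of ∂_2 are 1 so no torsion. So H_1 ≅ 0.
rank ∂_2 = 6, rank ∂_3 = 4 ⇒ b_2 = 10 − 6 − 4 = 0; all invariant factors of ∂_3 are 1 so no torsion. So H_2 ≅ 0.
rank ∂_3 = 4, rank ∂_4 = 0 ⇒ b_3 = 5 − 4 − 0 = 1. So H_3 ≅ Z.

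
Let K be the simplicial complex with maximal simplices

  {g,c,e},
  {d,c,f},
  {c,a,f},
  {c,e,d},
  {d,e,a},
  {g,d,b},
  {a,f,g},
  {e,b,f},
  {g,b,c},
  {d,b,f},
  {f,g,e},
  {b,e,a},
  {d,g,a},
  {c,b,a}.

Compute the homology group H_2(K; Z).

H_2 = Z.

Order the vertices as a < b < c < d < e < f < g. Listing each simplex with vertices in this order, K has dimension 2 with simplices:

  0-simplices (7): a, b, c, d, e, f, g
  1-simplices (21): ab, ac, ad, ae, af, ag, bc, bd, be, bf, bg, cd, ce, cf, cg, de, df, dg, ef, eg, fg
  2-simplices (14): abc, abe, acf, ade, adg, afg, bcg, bdf, bdg, bef, cde, cdf, ceg, efg

so the chain groups are C_0 ≅ Z^7, C_1 ≅ Z^21, C_2 ≅ Z^14.

The boundary map ∂_1: C_1 → C_0 maps an edge to its endpoints' difference, ∂[p,q] = q − p.
This gives a 7×21 integer matrix of rank 6; reducing to Smith normal form yields diagonal entries (1,1,1,1,1,1).

The boundary map ∂_2: C_2 → C_1 sends each 2-simplex [p,q,r] to [q,r] − [p,r] + [p,q]. For instance
  ∂cdf = df − cf + cd,
  ∂ade = de − ae + ad.
As a 21×14 matrix over Z this has rank 13, with invariant factors (1,1,1,1,1,1,1,1,1,1,1,1,1).

Reading off H_k = ker ∂_k / im ∂_{k+1}:

  H_2: rank ker ∂_2 − rank ∂_3 = (14 − 13) − 0 = 1, and there is no ∂_3, so H_2 = Z.

(K is a triangulation of the torus T^2.)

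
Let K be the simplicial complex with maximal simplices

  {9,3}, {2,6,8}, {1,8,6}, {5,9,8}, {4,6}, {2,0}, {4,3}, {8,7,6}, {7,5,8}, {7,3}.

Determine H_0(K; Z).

H_0 = Z.

We work with the vertex ordering 0 < 1 < 2 < 3 < 4 < 5 < 6 < 7 < 8 < 9. The simplices of K, each written with vertices in increasing order, are:

  0-simplices (10): [0], [1], [2], [3], [4], [5], [6], [7], [8], [9]
  1-simplices (16): [0,2], [1,6], [1,8], [2,6], [2,8], [3,4], [3,7], [3,9], [4,6], [5,7], [5,8], [5,9], [6,7], [6,8], [7,8], [8,9]
  2-simplices (5): [1,6,8], [2,6,8], [5,7,8], [5,8,9], [6,7,8]

giving chain groups C_0 ≅ Z^10, C_1 ≅ Z^16, C_2 ≅ Z^5.

The boundary map ∂_1: C_1 → C_0 is given by ∂[p,q] = [q] − [p].
The resulting 10×16 matrix has rank 9, and its Smith normal form has invariant factors (1,1,1,1,1,1,1,1,1).

Boundary ∂_2: C_2 → C_1 acts by ∂[p,q,r] = [q,r] − [p,r] + [p,q]. For instance
  ∂[6,7,8] = [7,8] − [6,8] + [6,7],
  ∂[2,6,8] = [6,8] − [2,8] + [2,6].
The 16×5 boundary matrix has rank 5 and Smith normal form diag(1,1,1,1,1).

Computing H_k = (kernel of ∂_k) / (image of ∂_{k+1}):

  H_0: rank C_0 − rank ∂_1 = 10 − 9 = 1, and the invariant factors of ∂_1 are all 1, so H_0 ≅ Z.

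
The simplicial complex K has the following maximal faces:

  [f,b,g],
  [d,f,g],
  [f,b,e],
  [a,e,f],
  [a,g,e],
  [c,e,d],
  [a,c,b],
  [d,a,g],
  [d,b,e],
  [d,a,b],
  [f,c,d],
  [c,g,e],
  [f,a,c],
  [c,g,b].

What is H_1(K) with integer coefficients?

H_1 ≅ Z^2.

Order the vertices as a < b < c < d < e < f < g. Listing each simplex with vertices in this order, K has dimension 2 with simplices:

  0-simplices (7): a, b, c, d, e, f, g
  1-simplices (21): ab, ac, ad, ae, af, ag, bc, bd, be, bf, bg, cd, ce, cf, cg, de, df, dg, ef, eg, fg
  2-simplices (14): abc, abd, acf, adg, aef, aeg, bcg, bde, bef, bfg, cde, cdf, ceg, dfg

so the chain groups are C_0 ≅ Z^7, C_1 ≅ Z^21, C_2 ≅ Z^14.

∂_1: C_1 → C_0 is given by ∂[p,q] = [q] − [p].
The resulting 7×21 matrix has rank 6, and its Smith normal form has invariant factors (1,1,1,1,1,1).

∂_2: C_2 → C_1 maps a triangle to the signed sum of its edges. For instance
  ∂abc = bc − ac + ab,
  ∂ceg = eg − cg + ce.
The 21×14 boundary matrix has rank 13 and Smith normal form diag(1,1,1,1,1,1,1,1,1,1,1,1,1).

Reading off H_k = ker ∂_k / im ∂_{k+1}:

  H_1: rank ker ∂_1 − rank ∂_2 = (21 − 6) − 13 = 2, and the invariant factors of ∂_2 are all 1, so H_1 ≅ Z^2.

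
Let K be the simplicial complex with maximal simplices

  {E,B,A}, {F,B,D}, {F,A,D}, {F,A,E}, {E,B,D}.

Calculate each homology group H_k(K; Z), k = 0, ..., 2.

H_0 = Z,  H_1 = Z,  H_2 = 0.

K has 5 vertices, 10 edges, 5 triangles.
rank ∂_0 = 0, rank ∂_1 = 4 ⇒ b_0 = 5 − 0 − 4 = 1; all invariant factors of ∂_1 are 1 so no torsion. So H_0 = Z.
rank ∂_1 = 4, rank ∂_2 = 5 ⇒ b_1 = 10 − 4 − 5 = 1; all invariant factors of ∂_2 are 1 so no torsion. So H_1 = Z.
rank ∂_2 = 5, rank ∂_3 = 0 ⇒ b_2 = 5 − 5 − 0 = 0. So H_2 = 0.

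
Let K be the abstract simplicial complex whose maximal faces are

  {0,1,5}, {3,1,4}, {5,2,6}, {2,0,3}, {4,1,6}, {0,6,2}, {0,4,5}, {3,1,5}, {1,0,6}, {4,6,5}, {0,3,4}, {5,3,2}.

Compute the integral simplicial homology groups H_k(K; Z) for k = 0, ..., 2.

H_0 ≅ Z,  H_1 ≅ Z/2,  H_2 = 0.

Take the total order 0 < 1 < 2 < 3 < 4 < 5 < 6 on the vertex set. Then K (dimension 2) consists of the simplices:

  0-simplices (7): [0], [1], [2], [3], [4], [5], [6]
  1-simplices (18): [0,1], [0,2], [0,3], [0,4], [0,5], [0,6], [1,3], [1,4], [1,5], [1,6], [2,3], [2,5], [2,6], [3,4], [3,5], [4,5], [4,6], [5,6]
  2-simplices (12): [0,1,5], [0,1,6], [0,2,3], [0,2,6], [0,3,4], [0,4,5], [1,3,4], [1,3,5], [1,4,6], [2,3,5], [2,5,6], [4,5,6]

Hence C_0 ≅ Z^7, C_1 ≅ Z^18, C_2 ≅ Z^12.

The boundary map ∂_1: C_1 → C_0 sends each edge [p,q] (with p < q) to q − p. For instance
  ∂[3,5] = [5] − [3].
This gives a 7×18 integer matrix of rank 6; reducing to Smith normal form yields diagonal entries (1,1,1,1,1,1).

∂_2: C_2 → C_1 maps a triangle to the signed sum of its edges. For instance
  ∂[0,2,3] = [2,3] − [0,3] + [0,2],
  ∂[1,4,6] = [4,6] − [1,6] + [1,4].
The 18×12 boundary matrix has rank 12 and Smith normal form diag(1,1,1,1,1,1,1,1,1,1,1,2).

Computing H_k = (kernel of ∂_k) / (image of ∂_{k+1}):

  H_0: rank C_0 − rank ∂_1 = 7 − 6 = 1, and the invariant factors of ∂_1 are all 1, so H_0 ≅ Z.
  H_1: rank ker ∂_1 − rank ∂_2 = (18 − 6) − 12 = 0, and ∂_2 has invariant factor 2 > 1, so H_1 ≅ Z/2.
  H_2: rank ker ∂_2 − rank ∂_3 = (12 − 12) − 0 = 0, and there is no ∂_3, so H_2 ≅ 0.

As a check, the Euler characteristic is 7 − 18 + 12 = 1, which agrees with 1 − 0 + 0 = 1.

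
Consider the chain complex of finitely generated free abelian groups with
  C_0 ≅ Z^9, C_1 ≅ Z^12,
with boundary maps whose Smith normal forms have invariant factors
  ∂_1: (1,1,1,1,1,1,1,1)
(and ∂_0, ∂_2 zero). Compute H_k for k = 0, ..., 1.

H_0: b_0 = 9 − 0 − 8 = 1; torsion from ∂_1 factors > 1: none. So H_0 ≅ Z.
H_1: b_1 = 12 − 8 − 0 = 4; torsion from ∂_2 factors > 1: none. So H_1 ≅ Z^4.

H_0 ≅ Z,  H_1 ≅ Z^4.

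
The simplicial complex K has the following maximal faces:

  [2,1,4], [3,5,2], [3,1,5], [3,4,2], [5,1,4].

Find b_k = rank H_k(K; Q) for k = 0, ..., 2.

b_0 = 1, b_1 = 1, b_2 = 0.

We work with the vertex ordering 1 < 2 < 3 < 4 < 5. The simplices of K, each written with vertices in increasing order, are:

  0-simplices (5): [1], [2], [3], [4], [5]
  1-simplices (10): [1,2], [1,3], [1,4], [1,5], [2,3], [2,4], [2,5], [3,4], [3,5], [4,5]
  2-simplices (5): [1,2,4], [1,3,5], [1,4,5], [2,3,4], [2,3,5]

giving chain groups C_0 ≅ Z^5, C_1 ≅ Z^10, C_2 ≅ Z^5.

Boundary ∂_1: C_1 → C_0 sends each edge [p,q] (with p < q) to q − p. For instance
  ∂[1,3] = [3] − [1].
As a 5×10 matrix over Z this has rank 4, with invariant factors (1,1,1,1).

Boundary ∂_2: C_2 → C_1 maps a triangle to the signed sum of its edges. For instance
  ∂[2,3,4] = [3,4] − [2,4] + [2,3],
  ∂[1,2,4] = [2,4] − [1,4] + [1,2].
The 10×5 boundary matrix has rank 5 and Smith normal form diag(1,1,1,1,1).

From H_k ≅ ker(∂_k) / im(∂_{k+1}) we obtain:

  H_0: rank C_0 − rank ∂_1 = 5 − 4 = 1, and the invariant factors of ∂_1 are all 1, so H_0 = Z.
  H_1: rank ker ∂_1 − rank ∂_2 = (10 − 4) − 5 = 1, and the invariant factors of ∂_2 are all 1, so H_1 = Z.
  H_2: rank ker ∂_2 − rank ∂_3 = (5 − 5) − 0 = 0, and there is no ∂_3, so H_2 = 0.

(K is a triangulation of the Möbius band.)

Hence the Betti numbers are b_0 = 1, b_1 = 1, b_2 = 0.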